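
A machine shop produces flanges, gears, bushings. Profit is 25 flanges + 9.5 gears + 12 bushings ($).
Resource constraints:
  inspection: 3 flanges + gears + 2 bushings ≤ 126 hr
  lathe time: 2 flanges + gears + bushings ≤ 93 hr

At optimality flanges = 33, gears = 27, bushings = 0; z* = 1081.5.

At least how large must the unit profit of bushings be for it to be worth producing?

15.5

Both inspection and lathe time are binding at x*.
The binding rows give the dual system: 3·y_inspection + 2·y_lathe time = 25 and 1·y_inspection + 1·y_lathe time = 9.5.
This yields shadow prices y_inspection = 6, y_lathe time = 3.5.
bushings enters the basis when its profit ≥ yᵀa₃ = 6·2 + 3.5·1 = 15.5.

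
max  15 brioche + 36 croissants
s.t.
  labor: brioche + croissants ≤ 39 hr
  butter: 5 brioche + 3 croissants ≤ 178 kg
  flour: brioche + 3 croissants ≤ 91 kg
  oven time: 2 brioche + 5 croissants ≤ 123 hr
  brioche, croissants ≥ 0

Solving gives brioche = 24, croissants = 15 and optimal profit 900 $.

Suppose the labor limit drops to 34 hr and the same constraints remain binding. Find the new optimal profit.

At the optimum: labor uses 39 of 39 (binding); butter uses 165 of 178 (slack = 13); flour uses 69 of 91 (slack = 22); oven time uses 123 of 123 (binding).
By complementary slackness, y = 0 for the non-binding constraints.
From A_Bᵀ y = c: 1·y_labor + 2·y_oven time = 15; 1·y_labor + 5·y_oven time = 36.
→ y_labor = 1 and y_oven time = 7.
Δz = y_labor·Δb = 1 × (-5) = -5, so new z* = 900 − 5 = 895.

895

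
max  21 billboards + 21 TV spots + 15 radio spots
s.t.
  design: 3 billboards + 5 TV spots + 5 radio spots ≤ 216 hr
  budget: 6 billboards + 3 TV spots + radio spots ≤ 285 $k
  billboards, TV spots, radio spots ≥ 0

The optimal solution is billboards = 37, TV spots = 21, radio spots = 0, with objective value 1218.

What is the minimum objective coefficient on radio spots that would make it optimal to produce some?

17

At the optimum: design uses 216 of 216 (binding); budget uses 285 of 285 (binding).
Dual feasibility on the basic columns requires 3·y_design + 6·y_budget = 21, 5·y_design + 3·y_budget = 21.
This yields shadow prices y_design = 3, y_budget = 2.
radio spots enters the basis when its profit ≥ yᵀa₃ = 3·5 + 2·1 = 17.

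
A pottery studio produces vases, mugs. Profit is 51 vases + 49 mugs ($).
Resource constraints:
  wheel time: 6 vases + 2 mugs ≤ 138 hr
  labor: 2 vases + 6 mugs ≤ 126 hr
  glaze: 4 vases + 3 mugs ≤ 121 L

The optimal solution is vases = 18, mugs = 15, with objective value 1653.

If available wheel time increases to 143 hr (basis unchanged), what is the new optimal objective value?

1685.5

At the optimum: wheel time uses 138 of 138 (binding); labor uses 126 of 126 (binding); glaze uses 117 of 121 (slack = 4).
Since glaze is not tight, its dual is 0.
Dual feasibility on the basic columns requires 6·y_wheel time + 2·y_labor = 51, 2·y_wheel time + 6·y_labor = 49.
→ y_wheel time = 6.5 and y_labor = 6.
Δz = y_wheel time·Δb = 6.5 × (5) = 32.5, so new z* = 1653 + 32.5 = 1685.5.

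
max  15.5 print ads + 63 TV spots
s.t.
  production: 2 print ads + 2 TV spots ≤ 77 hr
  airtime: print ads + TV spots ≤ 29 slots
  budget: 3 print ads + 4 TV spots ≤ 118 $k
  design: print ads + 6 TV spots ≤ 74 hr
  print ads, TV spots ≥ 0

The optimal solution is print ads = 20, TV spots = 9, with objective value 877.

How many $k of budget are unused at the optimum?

budget used = 3·20 + 4·9 = 96; slack = 118 − 96 = 22.

22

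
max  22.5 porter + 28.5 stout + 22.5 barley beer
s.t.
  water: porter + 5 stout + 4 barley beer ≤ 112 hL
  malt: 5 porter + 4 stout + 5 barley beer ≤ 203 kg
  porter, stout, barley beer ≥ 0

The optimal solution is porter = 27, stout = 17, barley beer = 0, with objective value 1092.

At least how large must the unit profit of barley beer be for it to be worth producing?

30

Both water and malt are binding at x*.
From A_Bᵀ y = c: 1·y_water + 5·y_malt = 22.5; 5·y_water + 4·y_malt = 28.5.
This yields shadow prices y_water = 2.5, y_malt = 4.
barley beer enters the basis when its profit ≥ yᵀa₃ = 2.5·4 + 4·5 = 30.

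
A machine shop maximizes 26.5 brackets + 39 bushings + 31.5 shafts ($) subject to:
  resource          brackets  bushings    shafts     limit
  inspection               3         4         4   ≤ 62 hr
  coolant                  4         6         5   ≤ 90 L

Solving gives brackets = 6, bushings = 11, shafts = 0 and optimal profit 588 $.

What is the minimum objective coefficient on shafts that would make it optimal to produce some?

33.5

Both inspection and coolant are binding at x*.
Dual feasibility on the basic columns requires 3·y_inspection + 4·y_coolant = 26.5, 4·y_inspection + 6·y_coolant = 39.
Solving: y_inspection = 1.5, y_coolant = 5.5.
shafts enters the basis when its profit ≥ yᵀa₃ = 1.5·4 + 5.5·5 = 33.5.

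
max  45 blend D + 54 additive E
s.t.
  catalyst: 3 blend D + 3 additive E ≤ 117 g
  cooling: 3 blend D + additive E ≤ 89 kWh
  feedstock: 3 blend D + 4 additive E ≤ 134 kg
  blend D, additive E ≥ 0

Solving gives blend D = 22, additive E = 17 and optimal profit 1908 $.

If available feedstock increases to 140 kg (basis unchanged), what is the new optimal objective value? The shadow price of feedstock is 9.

1962

Δb = 6, so new z* = 1908 + (9)·(6) = 1908 + 54 = 1962.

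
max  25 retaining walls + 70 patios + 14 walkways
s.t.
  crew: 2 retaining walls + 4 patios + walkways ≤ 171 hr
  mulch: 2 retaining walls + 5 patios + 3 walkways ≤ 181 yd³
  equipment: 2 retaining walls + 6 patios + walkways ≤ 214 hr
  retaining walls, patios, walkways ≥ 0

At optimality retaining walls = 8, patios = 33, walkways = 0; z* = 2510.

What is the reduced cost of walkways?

-8.5

Check each constraint at x*: crew 148/171 (slack 23); mulch 181/181 (tight); equipment 214/214 (tight).
Since crew is not tight, its dual is 0.
From A_Bᵀ y = c: 2·y_mulch + 2·y_equipment = 25; 5·y_mulch + 6·y_equipment = 70.
→ y_mulch = 5 and y_equipment = 7.5.
Reduced cost of walkways: c₃ − yᵀa₃ = 14 − (5·3 + 7.5·1) = 14 − 22.5 = -8.5.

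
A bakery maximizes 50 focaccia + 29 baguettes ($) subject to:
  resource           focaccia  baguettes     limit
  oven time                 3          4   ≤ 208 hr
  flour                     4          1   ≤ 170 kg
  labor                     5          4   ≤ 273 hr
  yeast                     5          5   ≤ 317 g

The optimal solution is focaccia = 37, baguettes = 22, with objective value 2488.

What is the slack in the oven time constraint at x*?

9

oven time used = 3·37 + 4·22 = 199; slack = 208 − 199 = 9.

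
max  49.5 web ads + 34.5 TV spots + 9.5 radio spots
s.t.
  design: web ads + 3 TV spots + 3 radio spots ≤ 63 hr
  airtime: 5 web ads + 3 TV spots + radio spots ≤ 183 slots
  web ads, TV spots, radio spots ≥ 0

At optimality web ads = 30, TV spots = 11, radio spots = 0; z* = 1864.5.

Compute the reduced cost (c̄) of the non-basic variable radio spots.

-6

At the optimum: design uses 63 of 63 (binding); airtime uses 183 of 183 (binding).
The binding rows give the dual system: 1·y_design + 5·y_airtime = 49.5 and 3·y_design + 3·y_airtime = 34.5.
This yields shadow prices y_design = 2, y_airtime = 9.5.
Reduced cost of radio spots: c₃ − yᵀa₃ = 9.5 − (2·3 + 9.5·1) = 9.5 − 15.5 = -6.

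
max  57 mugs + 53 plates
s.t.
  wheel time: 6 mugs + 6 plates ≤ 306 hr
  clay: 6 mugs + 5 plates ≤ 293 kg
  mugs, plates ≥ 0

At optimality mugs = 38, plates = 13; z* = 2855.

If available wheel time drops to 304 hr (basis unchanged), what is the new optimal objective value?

2844

At the optimum: wheel time uses 306 of 306 (binding); clay uses 293 of 293 (binding).
The binding rows give the dual system: 6·y_wheel time + 6·y_clay = 57 and 6·y_wheel time + 5·y_clay = 53.
Solving: y_wheel time = 5.5, y_clay = 4.
Δz = y_wheel time·Δb = 5.5 × (-2) = -11, so new z* = 2855 − 11 = 2844.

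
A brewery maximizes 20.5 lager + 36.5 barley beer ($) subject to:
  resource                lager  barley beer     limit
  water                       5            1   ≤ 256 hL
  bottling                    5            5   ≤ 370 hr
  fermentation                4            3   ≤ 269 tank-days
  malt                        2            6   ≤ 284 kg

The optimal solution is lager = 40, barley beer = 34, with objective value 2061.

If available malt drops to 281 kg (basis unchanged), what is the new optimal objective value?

At the optimum: water uses 234 of 256 (slack = 22); bottling uses 370 of 370 (binding); fermentation uses 262 of 269 (slack = 7); malt uses 284 of 284 (binding).
Since water, fermentation are not tight, their duals are 0.
The binding rows give the dual system: 5·y_bottling + 2·y_malt = 20.5 and 5·y_bottling + 6·y_malt = 36.5.
→ y_bottling = 2.5 and y_malt = 4.
Δz = y_malt·Δb = 4 × (-3) = -12, so new z* = 2061 − 12 = 2049.

2049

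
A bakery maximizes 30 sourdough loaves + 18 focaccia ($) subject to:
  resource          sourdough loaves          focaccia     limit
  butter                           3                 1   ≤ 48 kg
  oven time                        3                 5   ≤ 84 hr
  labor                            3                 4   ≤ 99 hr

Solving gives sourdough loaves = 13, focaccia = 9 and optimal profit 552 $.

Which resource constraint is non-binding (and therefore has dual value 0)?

labor

butter: 48/48 (binding)
oven time: 84/84 (binding)
labor: 75/99 (slack 24)
By complementary slackness, a constraint with positive slack has shadow price 0 → labor.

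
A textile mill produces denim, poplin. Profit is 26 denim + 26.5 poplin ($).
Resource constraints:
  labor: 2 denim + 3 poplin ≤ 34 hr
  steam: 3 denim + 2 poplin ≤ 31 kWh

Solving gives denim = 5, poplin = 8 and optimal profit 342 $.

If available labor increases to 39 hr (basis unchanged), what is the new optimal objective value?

Both labor and steam are binding at x*.
Dual feasibility on the basic columns requires 2·y_labor + 3·y_steam = 26, 3·y_labor + 2·y_steam = 26.5.
Solving: y_labor = 5.5, y_steam = 5.
Δz = y_labor·Δb = 5.5 × (5) = 27.5, so new z* = 342 + 27.5 = 369.5.

369.5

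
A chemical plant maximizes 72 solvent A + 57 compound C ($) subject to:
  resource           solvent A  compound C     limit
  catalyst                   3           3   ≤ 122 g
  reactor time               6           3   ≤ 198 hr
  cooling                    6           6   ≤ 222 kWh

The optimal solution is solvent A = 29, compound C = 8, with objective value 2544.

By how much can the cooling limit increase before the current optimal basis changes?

22

Binding constraints: reactor time, cooling. The basis is B = [[6,3],[6,6]] with det 18.
Per unit increase in cooling, x* moves by d = (-0.1667, 0.3333).
The basis stays optimal until catalyst becomes binding; allowable increase = 22 kWh.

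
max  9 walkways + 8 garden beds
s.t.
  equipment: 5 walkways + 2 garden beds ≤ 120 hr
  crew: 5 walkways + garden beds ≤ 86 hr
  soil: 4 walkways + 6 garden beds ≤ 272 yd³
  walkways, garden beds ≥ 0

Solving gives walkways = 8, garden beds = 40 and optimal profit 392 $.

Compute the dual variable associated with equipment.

At the optimum: equipment uses 120 of 120 (binding); crew uses 80 of 86 (slack = 6); soil uses 272 of 272 (binding).
By complementary slackness, y = 0 for the non-binding constraint.
The binding rows give the dual system: 5·y_equipment + 4·y_soil = 9 and 2·y_equipment + 6·y_soil = 8.
This yields shadow prices y_equipment = 1, y_soil = 1.
Shadow price of equipment = 1.

1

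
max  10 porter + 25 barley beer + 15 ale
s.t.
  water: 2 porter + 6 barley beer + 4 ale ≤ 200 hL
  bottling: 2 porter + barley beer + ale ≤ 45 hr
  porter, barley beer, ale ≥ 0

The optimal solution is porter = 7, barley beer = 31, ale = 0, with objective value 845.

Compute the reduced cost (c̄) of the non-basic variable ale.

Check each constraint at x*: water 200/200 (tight); bottling 45/45 (tight).
From A_Bᵀ y = c: 2·y_water + 2·y_bottling = 10; 6·y_water + 1·y_bottling = 25.
→ y_water = 4 and y_bottling = 1.
Reduced cost of ale: c₃ − yᵀa₃ = 15 − (4·4 + 1·1) = 15 − 17 = -2.

-2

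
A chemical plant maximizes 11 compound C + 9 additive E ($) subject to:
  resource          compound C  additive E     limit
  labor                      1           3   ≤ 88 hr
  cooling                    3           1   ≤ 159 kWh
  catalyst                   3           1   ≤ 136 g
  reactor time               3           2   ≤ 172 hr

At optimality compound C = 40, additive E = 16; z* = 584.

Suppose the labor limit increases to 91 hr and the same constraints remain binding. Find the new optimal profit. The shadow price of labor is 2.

590

Δb = 3, so new z* = 584 + (2)·(3) = 584 + 6 = 590.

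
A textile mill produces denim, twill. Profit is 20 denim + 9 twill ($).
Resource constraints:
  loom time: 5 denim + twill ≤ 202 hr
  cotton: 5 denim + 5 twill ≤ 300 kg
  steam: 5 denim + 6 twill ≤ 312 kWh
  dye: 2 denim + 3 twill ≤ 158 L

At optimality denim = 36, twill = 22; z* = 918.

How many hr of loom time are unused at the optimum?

0

loom time used = 5·36 + 1·22 = 202; slack = 202 − 202 = 0.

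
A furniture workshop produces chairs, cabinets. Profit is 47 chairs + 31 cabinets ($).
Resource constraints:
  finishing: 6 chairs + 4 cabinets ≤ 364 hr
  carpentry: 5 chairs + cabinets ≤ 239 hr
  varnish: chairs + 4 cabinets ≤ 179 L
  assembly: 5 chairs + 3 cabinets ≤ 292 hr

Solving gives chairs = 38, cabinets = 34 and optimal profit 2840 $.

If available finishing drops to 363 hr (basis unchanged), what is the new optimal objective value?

2833

Check each constraint at x*: finishing 364/364 (tight); carpentry 224/239 (slack 15); varnish 174/179 (slack 5); assembly 292/292 (tight).
By complementary slackness, y = 0 for the non-binding constraints.
From A_Bᵀ y = c: 6·y_finishing + 5·y_assembly = 47; 4·y_finishing + 3·y_assembly = 31.
Solving: y_finishing = 7, y_assembly = 1.
Δz = y_finishing·Δb = 7 × (-1) = -7, so new z* = 2840 − 7 = 2833.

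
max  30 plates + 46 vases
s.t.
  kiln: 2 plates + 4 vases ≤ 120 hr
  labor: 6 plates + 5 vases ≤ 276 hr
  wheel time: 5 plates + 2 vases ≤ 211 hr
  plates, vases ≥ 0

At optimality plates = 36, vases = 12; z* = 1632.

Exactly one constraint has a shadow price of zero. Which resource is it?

wheel time

kiln: 120/120 (binding)
labor: 276/276 (binding)
wheel time: 204/211 (slack 7)
By complementary slackness, a constraint with positive slack has shadow price 0 → wheel time.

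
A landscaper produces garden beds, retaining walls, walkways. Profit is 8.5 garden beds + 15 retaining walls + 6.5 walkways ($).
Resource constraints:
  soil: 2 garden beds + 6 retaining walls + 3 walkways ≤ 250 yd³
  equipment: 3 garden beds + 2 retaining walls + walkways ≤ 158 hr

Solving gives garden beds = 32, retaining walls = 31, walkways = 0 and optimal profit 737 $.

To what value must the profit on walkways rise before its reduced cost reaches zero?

Both soil and equipment are binding at x*.
Dual feasibility on the basic columns requires 2·y_soil + 3·y_equipment = 8.5, 6·y_soil + 2·y_equipment = 15.
Solving: y_soil = 2, y_equipment = 1.5.
walkways enters the basis when its profit ≥ yᵀa₃ = 2·3 + 1.5·1 = 7.5.

7.5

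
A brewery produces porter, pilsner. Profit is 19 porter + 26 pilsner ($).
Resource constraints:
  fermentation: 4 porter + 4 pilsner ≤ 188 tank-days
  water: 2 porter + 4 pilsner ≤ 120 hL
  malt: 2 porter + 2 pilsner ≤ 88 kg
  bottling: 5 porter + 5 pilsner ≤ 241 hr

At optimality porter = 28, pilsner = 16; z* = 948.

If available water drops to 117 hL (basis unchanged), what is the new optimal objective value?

937.5

Check each constraint at x*: fermentation 176/188 (slack 12); water 120/120 (tight); malt 88/88 (tight); bottling 220/241 (slack 21).
Slack constraints have shadow price 0 (complementary slackness).
From A_Bᵀ y = c: 2·y_water + 2·y_malt = 19; 4·y_water + 2·y_malt = 26.
→ y_water = 3.5 and y_malt = 6.
Δz = y_water·Δb = 3.5 × (-3) = -10.5, so new z* = 948 − 10.5 = 937.5.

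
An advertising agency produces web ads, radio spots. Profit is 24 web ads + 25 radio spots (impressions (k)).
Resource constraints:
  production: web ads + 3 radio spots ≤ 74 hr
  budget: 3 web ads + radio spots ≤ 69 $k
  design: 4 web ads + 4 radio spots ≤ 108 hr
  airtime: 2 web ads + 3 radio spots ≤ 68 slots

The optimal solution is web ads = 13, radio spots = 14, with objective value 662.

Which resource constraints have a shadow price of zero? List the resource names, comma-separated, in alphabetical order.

budget, production

production: 55/74 (slack 19)
budget: 53/69 (slack 16)
design: 108/108 (binding)
airtime: 68/68 (binding)
By complementary slackness, a constraint with positive slack has shadow price 0 → budget, production.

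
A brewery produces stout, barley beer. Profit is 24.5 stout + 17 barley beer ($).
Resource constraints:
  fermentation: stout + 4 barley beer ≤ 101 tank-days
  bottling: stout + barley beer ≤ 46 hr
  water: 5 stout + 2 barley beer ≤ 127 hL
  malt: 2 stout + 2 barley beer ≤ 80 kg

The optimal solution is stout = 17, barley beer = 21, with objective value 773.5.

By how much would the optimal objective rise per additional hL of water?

At the optimum: fermentation uses 101 of 101 (binding); bottling uses 38 of 46 (slack = 8); water uses 127 of 127 (binding); malt uses 76 of 80 (slack = 4).
Since bottling, malt are not tight, their duals are 0.
The binding rows give the dual system: 1·y_fermentation + 5·y_water = 24.5 and 4·y_fermentation + 2·y_water = 17.
Solving: y_fermentation = 2, y_water = 4.5.
Shadow price of water = 4.5.

4.5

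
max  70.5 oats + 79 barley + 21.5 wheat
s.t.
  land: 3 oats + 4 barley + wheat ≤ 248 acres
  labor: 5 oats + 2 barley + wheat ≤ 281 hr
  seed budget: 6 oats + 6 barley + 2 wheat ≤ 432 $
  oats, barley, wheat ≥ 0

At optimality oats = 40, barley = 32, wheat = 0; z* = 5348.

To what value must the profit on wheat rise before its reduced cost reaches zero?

Binding: land and seed budget. Non-binding: labor (17 unused).
By complementary slackness, y = 0 for the non-binding constraint.
Dual feasibility on the basic columns requires 3·y_land + 6·y_seed budget = 70.5, 4·y_land + 6·y_seed budget = 79.
→ y_land = 8.5 and y_seed budget = 7.5.
wheat enters the basis when its profit ≥ yᵀa₃ = 8.5·1 + 7.5·2 = 23.5.

23.5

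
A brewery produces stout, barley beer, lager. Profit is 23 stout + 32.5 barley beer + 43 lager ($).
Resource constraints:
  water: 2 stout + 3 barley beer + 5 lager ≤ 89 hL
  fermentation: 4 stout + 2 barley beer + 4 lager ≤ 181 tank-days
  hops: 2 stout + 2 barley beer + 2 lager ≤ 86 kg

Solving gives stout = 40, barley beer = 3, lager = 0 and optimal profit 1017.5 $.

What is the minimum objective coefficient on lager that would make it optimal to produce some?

51.5

Binding: water and hops. Non-binding: fermentation (15 unused).
Since fermentation is not tight, its dual is 0.
The binding rows give the dual system: 2·y_water + 2·y_hops = 23 and 3·y_water + 2·y_hops = 32.5.
This yields shadow prices y_water = 9.5, y_hops = 2.
lager enters the basis when its profit ≥ yᵀa₃ = 9.5·5 + 2·2 = 51.5.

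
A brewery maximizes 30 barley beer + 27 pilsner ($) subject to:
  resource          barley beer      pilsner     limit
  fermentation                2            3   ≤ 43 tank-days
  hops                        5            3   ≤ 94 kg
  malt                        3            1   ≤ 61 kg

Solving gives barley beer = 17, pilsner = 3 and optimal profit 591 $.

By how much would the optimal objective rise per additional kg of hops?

4

Check each constraint at x*: fermentation 43/43 (tight); hops 94/94 (tight); malt 54/61 (slack 7).
Slack constraints have shadow price 0 (complementary slackness).
From A_Bᵀ y = c: 2·y_fermentation + 5·y_hops = 30; 3·y_fermentation + 3·y_hops = 27.
This yields shadow prices y_fermentation = 5, y_hops = 4.
Shadow price of hops = 4.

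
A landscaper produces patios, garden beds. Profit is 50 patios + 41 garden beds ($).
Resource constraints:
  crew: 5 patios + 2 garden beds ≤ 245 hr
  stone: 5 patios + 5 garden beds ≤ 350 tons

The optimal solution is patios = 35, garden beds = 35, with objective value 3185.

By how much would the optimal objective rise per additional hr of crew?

3

Check each constraint at x*: crew 245/245 (tight); stone 350/350 (tight).
From A_Bᵀ y = c: 5·y_crew + 5·y_stone = 50; 2·y_crew + 5·y_stone = 41.
→ y_crew = 3 and y_stone = 7.
Shadow price of crew = 3.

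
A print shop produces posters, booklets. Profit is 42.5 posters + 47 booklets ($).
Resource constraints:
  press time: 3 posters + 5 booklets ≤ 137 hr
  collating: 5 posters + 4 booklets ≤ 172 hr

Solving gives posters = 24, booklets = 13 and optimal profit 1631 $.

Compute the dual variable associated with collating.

Both press time and collating are binding at x*.
Dual feasibility on the basic columns requires 3·y_press time + 5·y_collating = 42.5, 5·y_press time + 4·y_collating = 47.
This yields shadow prices y_press time = 5, y_collating = 5.5.
Shadow price of collating = 5.5.

5.5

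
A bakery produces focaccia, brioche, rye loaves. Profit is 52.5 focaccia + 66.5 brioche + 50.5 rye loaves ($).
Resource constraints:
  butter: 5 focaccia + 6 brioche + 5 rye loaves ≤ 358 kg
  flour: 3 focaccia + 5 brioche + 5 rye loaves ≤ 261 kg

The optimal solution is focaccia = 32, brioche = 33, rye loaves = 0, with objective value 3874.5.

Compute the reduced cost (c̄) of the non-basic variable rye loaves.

Check each constraint at x*: butter 358/358 (tight); flour 261/261 (tight).
From A_Bᵀ y = c: 5·y_butter + 3·y_flour = 52.5; 6·y_butter + 5·y_flour = 66.5.
→ y_butter = 9 and y_flour = 2.5.
Reduced cost of rye loaves: c₃ − yᵀa₃ = 50.5 − (9·5 + 2.5·5) = 50.5 − 57.5 = -7.

-7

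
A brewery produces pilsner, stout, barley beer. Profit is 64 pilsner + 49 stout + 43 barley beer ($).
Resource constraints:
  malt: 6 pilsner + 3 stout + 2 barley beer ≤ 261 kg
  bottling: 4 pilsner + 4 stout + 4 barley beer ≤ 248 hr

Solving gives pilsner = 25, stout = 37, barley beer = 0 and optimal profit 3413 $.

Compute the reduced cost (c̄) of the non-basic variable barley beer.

Check each constraint at x*: malt 261/261 (tight); bottling 248/248 (tight).
From A_Bᵀ y = c: 6·y_malt + 4·y_bottling = 64; 3·y_malt + 4·y_bottling = 49.
→ y_malt = 5 and y_bottling = 8.5.
Reduced cost of barley beer: c₃ − yᵀa₃ = 43 − (5·2 + 8.5·4) = 43 − 44 = -1.

-1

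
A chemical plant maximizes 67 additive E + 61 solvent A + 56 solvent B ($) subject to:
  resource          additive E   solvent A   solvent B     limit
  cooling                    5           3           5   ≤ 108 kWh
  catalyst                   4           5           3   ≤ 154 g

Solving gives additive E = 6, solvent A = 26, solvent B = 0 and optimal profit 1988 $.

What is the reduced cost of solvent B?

Check each constraint at x*: cooling 108/108 (tight); catalyst 154/154 (tight).
Dual feasibility on the basic columns requires 5·y_cooling + 4·y_catalyst = 67, 3·y_cooling + 5·y_catalyst = 61.
→ y_cooling = 7 and y_catalyst = 8.
Reduced cost of solvent B: c₃ − yᵀa₃ = 56 − (7·5 + 8·3) = 56 − 59 = -3.

-3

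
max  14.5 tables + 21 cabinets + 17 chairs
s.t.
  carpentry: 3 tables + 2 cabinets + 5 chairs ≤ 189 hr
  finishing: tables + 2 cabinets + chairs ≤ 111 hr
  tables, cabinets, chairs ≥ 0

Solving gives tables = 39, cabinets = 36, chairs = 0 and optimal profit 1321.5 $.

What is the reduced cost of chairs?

Both carpentry and finishing are binding at x*.
The binding rows give the dual system: 3·y_carpentry + 1·y_finishing = 14.5 and 2·y_carpentry + 2·y_finishing = 21.
This yields shadow prices y_carpentry = 2, y_finishing = 8.5.
Reduced cost of chairs: c₃ − yᵀa₃ = 17 − (2·5 + 8.5·1) = 17 − 18.5 = -1.5.

-1.5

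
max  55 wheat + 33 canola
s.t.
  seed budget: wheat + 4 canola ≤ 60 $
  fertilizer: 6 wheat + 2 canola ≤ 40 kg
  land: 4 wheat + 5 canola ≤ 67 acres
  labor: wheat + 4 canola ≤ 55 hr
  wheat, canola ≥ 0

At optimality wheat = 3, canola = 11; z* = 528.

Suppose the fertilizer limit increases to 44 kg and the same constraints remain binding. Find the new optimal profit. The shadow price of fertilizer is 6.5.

Δb = 4, so new z* = 528 + (6.5)·(4) = 528 + 26 = 554.

554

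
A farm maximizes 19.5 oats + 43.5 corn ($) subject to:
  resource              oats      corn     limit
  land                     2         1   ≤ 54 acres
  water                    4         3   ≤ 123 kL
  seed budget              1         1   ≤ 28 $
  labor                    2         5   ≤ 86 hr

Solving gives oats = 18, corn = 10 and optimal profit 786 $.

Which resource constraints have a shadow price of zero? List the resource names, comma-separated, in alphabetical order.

land: 46/54 (slack 8)
water: 102/123 (slack 21)
seed budget: 28/28 (binding)
labor: 86/86 (binding)
By complementary slackness, a constraint with positive slack has shadow price 0 → land, water.

land, water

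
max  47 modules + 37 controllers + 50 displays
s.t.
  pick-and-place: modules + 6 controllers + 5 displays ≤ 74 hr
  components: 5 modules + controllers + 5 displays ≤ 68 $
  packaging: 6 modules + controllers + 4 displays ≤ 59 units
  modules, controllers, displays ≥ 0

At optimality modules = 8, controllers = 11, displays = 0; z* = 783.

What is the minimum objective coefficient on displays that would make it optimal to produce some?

53

Check each constraint at x*: pick-and-place 74/74 (tight); components 51/68 (slack 17); packaging 59/59 (tight).
Slack constraints have shadow price 0 (complementary slackness).
The binding rows give the dual system: 1·y_pick-and-place + 6·y_packaging = 47 and 6·y_pick-and-place + 1·y_packaging = 37.
This yields shadow prices y_pick-and-place = 5, y_packaging = 7.
displays enters the basis when its profit ≥ yᵀa₃ = 5·5 + 7·4 = 53.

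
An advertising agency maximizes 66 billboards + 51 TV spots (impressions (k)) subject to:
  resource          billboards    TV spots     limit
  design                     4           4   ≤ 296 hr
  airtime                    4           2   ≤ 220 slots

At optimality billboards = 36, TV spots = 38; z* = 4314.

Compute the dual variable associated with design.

9

Check each constraint at x*: design 296/296 (tight); airtime 220/220 (tight).
From A_Bᵀ y = c: 4·y_design + 4·y_airtime = 66; 4·y_design + 2·y_airtime = 51.
→ y_design = 9 and y_airtime = 7.5.
Shadow price of design = 9.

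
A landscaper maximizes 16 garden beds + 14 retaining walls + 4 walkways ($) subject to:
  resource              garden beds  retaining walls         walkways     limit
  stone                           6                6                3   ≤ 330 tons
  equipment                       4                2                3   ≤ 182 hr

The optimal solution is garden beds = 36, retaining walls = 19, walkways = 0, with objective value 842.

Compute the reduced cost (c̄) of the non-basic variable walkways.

At the optimum: stone uses 330 of 330 (binding); equipment uses 182 of 182 (binding).
From A_Bᵀ y = c: 6·y_stone + 4·y_equipment = 16; 6·y_stone + 2·y_equipment = 14.
Solving: y_stone = 2, y_equipment = 1.
Reduced cost of walkways: c₃ − yᵀa₃ = 4 − (2·3 + 1·3) = 4 − 9 = -5.

-5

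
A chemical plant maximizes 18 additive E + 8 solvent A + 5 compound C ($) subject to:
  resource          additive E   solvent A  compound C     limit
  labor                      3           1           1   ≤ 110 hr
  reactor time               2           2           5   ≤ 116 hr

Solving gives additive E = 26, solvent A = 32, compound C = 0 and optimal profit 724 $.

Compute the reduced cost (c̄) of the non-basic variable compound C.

-7.5

Both labor and reactor time are binding at x*.
From A_Bᵀ y = c: 3·y_labor + 2·y_reactor time = 18; 1·y_labor + 2·y_reactor time = 8.
This yields shadow prices y_labor = 5, y_reactor time = 1.5.
Reduced cost of compound C: c₃ − yᵀa₃ = 5 − (5·1 + 1.5·5) = 5 − 12.5 = -7.5.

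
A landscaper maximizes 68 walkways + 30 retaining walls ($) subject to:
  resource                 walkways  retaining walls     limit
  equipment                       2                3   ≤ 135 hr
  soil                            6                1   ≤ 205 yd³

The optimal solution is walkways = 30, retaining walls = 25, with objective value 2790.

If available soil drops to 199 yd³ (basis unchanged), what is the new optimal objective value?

2736

At the optimum: equipment uses 135 of 135 (binding); soil uses 205 of 205 (binding).
The binding rows give the dual system: 2·y_equipment + 6·y_soil = 68 and 3·y_equipment + 1·y_soil = 30.
This yields shadow prices y_equipment = 7, y_soil = 9.
Δz = y_soil·Δb = 9 × (-6) = -54, so new z* = 2790 − 54 = 2736.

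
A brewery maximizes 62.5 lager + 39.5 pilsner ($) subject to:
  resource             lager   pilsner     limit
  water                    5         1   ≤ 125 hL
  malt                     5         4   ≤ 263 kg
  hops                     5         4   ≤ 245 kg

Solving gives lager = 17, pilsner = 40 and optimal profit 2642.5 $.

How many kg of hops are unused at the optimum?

hops used = 5·17 + 4·40 = 245; slack = 245 − 245 = 0.

0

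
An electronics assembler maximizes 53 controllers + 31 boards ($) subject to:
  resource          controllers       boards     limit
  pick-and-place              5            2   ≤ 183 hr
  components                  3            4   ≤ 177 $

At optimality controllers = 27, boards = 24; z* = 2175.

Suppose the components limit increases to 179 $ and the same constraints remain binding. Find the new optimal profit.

2182

At the optimum: pick-and-place uses 183 of 183 (binding); components uses 177 of 177 (binding).
The binding rows give the dual system: 5·y_pick-and-place + 3·y_components = 53 and 2·y_pick-and-place + 4·y_components = 31.
→ y_pick-and-place = 8.5 and y_components = 3.5.
Δz = y_components·Δb = 3.5 × (2) = 7, so new z* = 2175 + 7 = 2182.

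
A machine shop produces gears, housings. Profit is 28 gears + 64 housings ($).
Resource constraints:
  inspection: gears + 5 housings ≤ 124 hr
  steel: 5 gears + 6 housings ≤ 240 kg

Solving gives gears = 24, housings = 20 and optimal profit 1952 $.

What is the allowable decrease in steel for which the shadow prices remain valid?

91.2

Binding constraints: inspection, steel. The basis is B = [[1,5],[5,6]] with det -19.
Per unit decrease in steel, x* moves by d = (-0.2632, 0.0526).
The basis stays optimal until gears reaches 0; allowable decrease = 91.2 kg.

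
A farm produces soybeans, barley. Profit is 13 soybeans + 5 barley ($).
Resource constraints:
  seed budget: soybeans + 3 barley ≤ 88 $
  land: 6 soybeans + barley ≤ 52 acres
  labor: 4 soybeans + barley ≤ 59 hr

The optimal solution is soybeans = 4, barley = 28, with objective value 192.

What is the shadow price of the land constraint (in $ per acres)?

2

At the optimum: seed budget uses 88 of 88 (binding); land uses 52 of 52 (binding); labor uses 44 of 59 (slack = 15).
Slack constraints have shadow price 0 (complementary slackness).
Dual feasibility on the basic columns requires 1·y_seed budget + 6·y_land = 13, 3·y_seed budget + 1·y_land = 5.
→ y_seed budget = 1 and y_land = 2.
Shadow price of land = 2.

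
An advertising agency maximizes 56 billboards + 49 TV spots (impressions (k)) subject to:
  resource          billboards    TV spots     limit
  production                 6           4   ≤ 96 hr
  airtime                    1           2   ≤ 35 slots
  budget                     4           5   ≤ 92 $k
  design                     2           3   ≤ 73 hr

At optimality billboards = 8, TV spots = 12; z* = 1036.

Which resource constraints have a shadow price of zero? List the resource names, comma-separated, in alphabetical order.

production: 96/96 (binding)
airtime: 32/35 (slack 3)
budget: 92/92 (binding)
design: 52/73 (slack 21)
By complementary slackness, a constraint with positive slack has shadow price 0 → airtime, design.

airtime, design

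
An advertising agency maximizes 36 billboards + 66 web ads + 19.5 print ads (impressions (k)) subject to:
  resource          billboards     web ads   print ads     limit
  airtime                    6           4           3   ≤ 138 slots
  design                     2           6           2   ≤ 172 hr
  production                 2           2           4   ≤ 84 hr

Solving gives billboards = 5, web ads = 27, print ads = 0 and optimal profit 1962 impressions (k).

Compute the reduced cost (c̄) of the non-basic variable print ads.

At the optimum: airtime uses 138 of 138 (binding); design uses 172 of 172 (binding); production uses 64 of 84 (slack = 20).
Slack constraints have shadow price 0 (complementary slackness).
The binding rows give the dual system: 6·y_airtime + 2·y_design = 36 and 4·y_airtime + 6·y_design = 66.
This yields shadow prices y_airtime = 3, y_design = 9.
Reduced cost of print ads: c₃ − yᵀa₃ = 19.5 − (3·3 + 9·2) = 19.5 − 27 = -7.5.

-7.5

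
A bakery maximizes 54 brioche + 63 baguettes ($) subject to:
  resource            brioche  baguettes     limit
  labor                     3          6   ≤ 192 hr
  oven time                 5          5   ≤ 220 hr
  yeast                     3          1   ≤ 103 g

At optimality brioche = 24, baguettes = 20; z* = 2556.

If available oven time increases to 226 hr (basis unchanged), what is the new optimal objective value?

Binding: labor and oven time. Non-binding: yeast (11 unused).
Slack constraints have shadow price 0 (complementary slackness).
The binding rows give the dual system: 3·y_labor + 5·y_oven time = 54 and 6·y_labor + 5·y_oven time = 63.
Solving: y_labor = 3, y_oven time = 9.
Δz = y_oven time·Δb = 9 × (6) = 54, so new z* = 2556 + 54 = 2610.

2610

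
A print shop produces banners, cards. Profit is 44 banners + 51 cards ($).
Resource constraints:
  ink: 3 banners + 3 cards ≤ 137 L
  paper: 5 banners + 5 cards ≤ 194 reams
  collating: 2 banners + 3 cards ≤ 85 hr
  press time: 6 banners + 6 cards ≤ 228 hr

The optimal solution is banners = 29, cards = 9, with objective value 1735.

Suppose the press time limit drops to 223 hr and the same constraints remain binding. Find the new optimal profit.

At the optimum: ink uses 114 of 137 (slack = 23); paper uses 190 of 194 (slack = 4); collating uses 85 of 85 (binding); press time uses 228 of 228 (binding).
Slack constraints have shadow price 0 (complementary slackness).
The binding rows give the dual system: 2·y_collating + 6·y_press time = 44 and 3·y_collating + 6·y_press time = 51.
This yields shadow prices y_collating = 7, y_press time = 5.
Δz = y_press time·Δb = 5 × (-5) = -25, so new z* = 1735 − 25 = 1710.

1710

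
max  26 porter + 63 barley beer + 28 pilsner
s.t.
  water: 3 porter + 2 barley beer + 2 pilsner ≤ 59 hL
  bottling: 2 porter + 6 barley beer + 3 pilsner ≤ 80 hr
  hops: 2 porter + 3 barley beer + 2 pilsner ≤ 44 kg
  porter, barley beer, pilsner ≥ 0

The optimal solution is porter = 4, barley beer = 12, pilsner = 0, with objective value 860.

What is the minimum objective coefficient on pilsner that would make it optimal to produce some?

34

At the optimum: water uses 36 of 59 (slack = 23); bottling uses 80 of 80 (binding); hops uses 44 of 44 (binding).
Since water is not tight, its dual is 0.
The binding rows give the dual system: 2·y_bottling + 2·y_hops = 26 and 6·y_bottling + 3·y_hops = 63.
This yields shadow prices y_bottling = 8, y_hops = 5.
pilsner enters the basis when its profit ≥ yᵀa₃ = 8·3 + 5·2 = 34.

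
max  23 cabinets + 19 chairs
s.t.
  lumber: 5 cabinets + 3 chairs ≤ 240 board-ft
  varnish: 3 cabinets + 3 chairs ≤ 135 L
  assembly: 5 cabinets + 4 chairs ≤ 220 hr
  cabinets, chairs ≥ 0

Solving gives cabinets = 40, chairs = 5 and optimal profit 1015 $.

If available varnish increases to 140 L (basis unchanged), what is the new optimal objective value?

Check each constraint at x*: lumber 215/240 (slack 25); varnish 135/135 (tight); assembly 220/220 (tight).
Slack constraints have shadow price 0 (complementary slackness).
From A_Bᵀ y = c: 3·y_varnish + 5·y_assembly = 23; 3·y_varnish + 4·y_assembly = 19.
→ y_varnish = 1 and y_assembly = 4.
Δz = y_varnish·Δb = 1 × (5) = 5, so new z* = 1015 + 5 = 1020.

1020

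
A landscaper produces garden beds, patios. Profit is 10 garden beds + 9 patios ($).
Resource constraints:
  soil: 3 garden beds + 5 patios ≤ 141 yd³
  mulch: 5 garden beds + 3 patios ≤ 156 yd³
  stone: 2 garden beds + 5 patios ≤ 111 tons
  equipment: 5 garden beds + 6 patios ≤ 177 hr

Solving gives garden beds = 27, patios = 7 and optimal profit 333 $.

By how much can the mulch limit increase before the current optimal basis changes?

Binding constraints: mulch, equipment. The basis is B = [[5,3],[5,6]] with det 15.
Per unit increase in mulch, x* moves by d = (0.4, -0.3333).
The basis stays optimal until patios reaches 0; allowable increase = 21 yd³.

21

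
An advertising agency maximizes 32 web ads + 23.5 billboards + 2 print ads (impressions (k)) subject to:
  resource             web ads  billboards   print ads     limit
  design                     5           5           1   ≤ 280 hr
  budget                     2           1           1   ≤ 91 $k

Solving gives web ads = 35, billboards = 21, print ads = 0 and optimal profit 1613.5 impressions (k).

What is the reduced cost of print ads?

-9.5

At the optimum: design uses 280 of 280 (binding); budget uses 91 of 91 (binding).
From A_Bᵀ y = c: 5·y_design + 2·y_budget = 32; 5·y_design + 1·y_budget = 23.5.
Solving: y_design = 3, y_budget = 8.5.
Reduced cost of print ads: c₃ − yᵀa₃ = 2 − (3·1 + 8.5·1) = 2 − 11.5 = -9.5.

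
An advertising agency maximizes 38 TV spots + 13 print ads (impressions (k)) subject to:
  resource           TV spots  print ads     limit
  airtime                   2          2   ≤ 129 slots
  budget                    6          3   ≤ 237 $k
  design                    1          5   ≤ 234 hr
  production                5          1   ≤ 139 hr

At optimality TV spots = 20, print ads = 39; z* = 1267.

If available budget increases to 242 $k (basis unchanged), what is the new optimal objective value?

Binding: budget and production. Non-binding: airtime (11 unused), design (19 unused).
Since airtime, design are not tight, their duals are 0.
From A_Bᵀ y = c: 6·y_budget + 5·y_production = 38; 3·y_budget + 1·y_production = 13.
→ y_budget = 3 and y_production = 4.
Δz = y_budget·Δb = 3 × (5) = 15, so new z* = 1267 + 15 = 1282.

1282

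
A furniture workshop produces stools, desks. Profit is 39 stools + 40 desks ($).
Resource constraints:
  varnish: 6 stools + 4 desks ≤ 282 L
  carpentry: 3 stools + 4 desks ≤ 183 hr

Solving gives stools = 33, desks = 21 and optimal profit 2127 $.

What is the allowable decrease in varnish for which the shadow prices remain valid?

99

Binding constraints: varnish, carpentry. The basis is B = [[6,4],[3,4]] with det 12.
Per unit decrease in varnish, x* moves by d = (-0.3333, 0.25).
The basis stays optimal until stools reaches 0; allowable decrease = 99 L.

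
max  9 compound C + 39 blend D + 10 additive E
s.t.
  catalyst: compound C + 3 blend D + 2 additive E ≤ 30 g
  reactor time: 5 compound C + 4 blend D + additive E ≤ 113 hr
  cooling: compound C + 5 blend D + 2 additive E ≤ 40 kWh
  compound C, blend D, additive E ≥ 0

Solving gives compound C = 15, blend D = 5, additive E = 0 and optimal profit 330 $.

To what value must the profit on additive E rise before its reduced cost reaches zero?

Check each constraint at x*: catalyst 30/30 (tight); reactor time 95/113 (slack 18); cooling 40/40 (tight).
Since reactor time is not tight, its dual is 0.
Dual feasibility on the basic columns requires 1·y_catalyst + 1·y_cooling = 9, 3·y_catalyst + 5·y_cooling = 39.
This yields shadow prices y_catalyst = 3, y_cooling = 6.
additive E enters the basis when its profit ≥ yᵀa₃ = 3·2 + 6·2 = 18.

18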